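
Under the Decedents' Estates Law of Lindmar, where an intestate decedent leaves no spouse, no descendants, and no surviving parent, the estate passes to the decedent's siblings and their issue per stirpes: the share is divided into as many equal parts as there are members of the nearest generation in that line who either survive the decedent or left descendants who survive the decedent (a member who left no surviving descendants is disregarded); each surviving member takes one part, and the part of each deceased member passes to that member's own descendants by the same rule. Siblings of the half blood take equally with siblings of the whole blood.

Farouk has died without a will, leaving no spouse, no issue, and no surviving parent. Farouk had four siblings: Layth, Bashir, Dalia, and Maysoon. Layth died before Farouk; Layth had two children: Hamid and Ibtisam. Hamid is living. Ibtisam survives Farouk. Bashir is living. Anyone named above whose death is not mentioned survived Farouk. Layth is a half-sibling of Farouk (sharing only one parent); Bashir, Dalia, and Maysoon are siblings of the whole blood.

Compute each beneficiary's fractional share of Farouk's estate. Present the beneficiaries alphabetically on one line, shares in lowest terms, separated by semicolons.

No spouse, descendants, or parent survives, so the estate passes to Farouk's siblings per stirpes.
Half-blood and whole-blood siblings take equally under the stated rule.
The estate is divided into 4 equal shares of 1/4 among Layth, Bashir, Dalia, Maysoon.
Layth predeceased; the 1/4 allotted to Layth's branch passes to Layth's issue by representation.
The 1/4 is divided into 2 equal shares of 1/8 among Hamid, Ibtisam.
Hamid is living and takes 1/8.
Ibtisam is living and takes 1/8.
Bashir is living and takes 1/4.
Dalia is living and takes 1/4.
Maysoon is living and takes 1/4.

Bashir 1/4; Dalia 1/4; Hamid 1/8; Ibtisam 1/8; Maysoon 1/4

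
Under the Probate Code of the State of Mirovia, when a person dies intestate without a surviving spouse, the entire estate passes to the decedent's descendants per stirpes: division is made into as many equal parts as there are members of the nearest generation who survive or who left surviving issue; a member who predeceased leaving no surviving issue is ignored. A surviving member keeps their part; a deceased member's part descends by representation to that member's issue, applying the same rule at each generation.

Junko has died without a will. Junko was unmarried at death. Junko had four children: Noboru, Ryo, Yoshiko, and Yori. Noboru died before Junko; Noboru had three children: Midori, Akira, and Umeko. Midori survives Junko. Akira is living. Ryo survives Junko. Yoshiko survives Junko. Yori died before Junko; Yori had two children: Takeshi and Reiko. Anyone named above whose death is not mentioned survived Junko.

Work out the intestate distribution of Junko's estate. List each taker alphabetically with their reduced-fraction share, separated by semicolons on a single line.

Akira 1/12; Midori 1/12; Reiko 1/8; Ryo 1/4; Takeshi 1/8; Umeko 1/12; Yoshiko 1/4

There is no surviving spouse, so the entire estate passes to Junko's descendants per stirpes.
The estate is divided into 4 equal shares of 1/4 among Noboru, Ryo, Yoshiko, Yori.
Noboru predeceased; the 1/4 allotted to Noboru's branch passes to Noboru's issue by representation.
The 1/4 is divided into 3 equal shares of 1/12 among Midori, Akira, Umeko.
Midori is living and takes 1/12.
Akira is living and takes 1/12.
Umeko is living and takes 1/12.
Ryo is living and takes 1/4.
Yoshiko is living and takes 1/4.
Yori predeceased; the 1/4 allotted to Yori's branch passes to Yori's issue by representation.
The 1/4 is divided into 2 equal shares of 1/8 among Takeshi, Reiko.
Takeshi is living and takes 1/8.
Reiko is living and takes 1/8.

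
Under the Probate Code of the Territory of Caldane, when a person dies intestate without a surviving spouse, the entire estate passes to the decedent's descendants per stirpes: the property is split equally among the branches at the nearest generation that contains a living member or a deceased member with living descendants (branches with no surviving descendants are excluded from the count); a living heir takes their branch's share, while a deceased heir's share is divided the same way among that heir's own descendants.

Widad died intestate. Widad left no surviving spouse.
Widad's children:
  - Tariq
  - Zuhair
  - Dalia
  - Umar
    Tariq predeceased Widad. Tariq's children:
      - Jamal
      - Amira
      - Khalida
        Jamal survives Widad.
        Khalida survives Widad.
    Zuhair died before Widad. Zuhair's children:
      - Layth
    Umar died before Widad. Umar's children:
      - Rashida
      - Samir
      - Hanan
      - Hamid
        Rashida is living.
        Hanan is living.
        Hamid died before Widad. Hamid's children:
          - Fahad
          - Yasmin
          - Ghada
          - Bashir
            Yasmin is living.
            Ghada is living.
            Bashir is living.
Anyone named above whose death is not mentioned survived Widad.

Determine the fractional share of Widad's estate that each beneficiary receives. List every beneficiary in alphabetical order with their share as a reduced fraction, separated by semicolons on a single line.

There is no surviving spouse, so the entire estate passes to Widad's descendants per stirpes.
The estate is divided into 4 equal shares of 1/4 among Tariq, Zuhair, Dalia, Umar.
Tariq predeceased; the 1/4 allotted to Tariq's branch passes to Tariq's issue by representation.
The 1/4 is divided into 3 equal shares of 1/12 among Jamal, Amira, Khalida.
Jamal is living and takes 1/12.
Amira is living and takes 1/12.
Khalida is living and takes 1/12.
Zuhair predeceased; the 1/4 allotted to Zuhair's branch passes to Zuhair's issue by representation.
Layth is the sole taker at this level and receives the full 1/4.
Dalia is living and takes 1/4.
Umar predeceased; the 1/4 allotted to Umar's branch passes to Umar's issue by representation.
The 1/4 is divided into 4 equal shares of 1/16 among Rashida, Samir, Hanan, Hamid.
Rashida is living and takes 1/16.
Samir is living and takes 1/16.
Hanan is living and takes 1/16.
Hamid predeceased; the 1/16 allotted to Hamid's branch passes to Hamid's issue by representation.
The 1/16 is divided into 4 equal shares of 1/64 among Fahad, Yasmin, Ghada, Bashir.
Fahad is living and takes 1/64.
Yasmin is living and takes 1/64.
Ghada is living and takes 1/64.
Bashir is living and takes 1/64.

Amira 1/12; Bashir 1/64; Dalia 1/4; Fahad 1/64; Ghada 1/64; Hanan 1/16; Jamal 1/12; Khalida 1/12; Layth 1/4; Rashida 1/16; Samir 1/16; Yasmin 1/64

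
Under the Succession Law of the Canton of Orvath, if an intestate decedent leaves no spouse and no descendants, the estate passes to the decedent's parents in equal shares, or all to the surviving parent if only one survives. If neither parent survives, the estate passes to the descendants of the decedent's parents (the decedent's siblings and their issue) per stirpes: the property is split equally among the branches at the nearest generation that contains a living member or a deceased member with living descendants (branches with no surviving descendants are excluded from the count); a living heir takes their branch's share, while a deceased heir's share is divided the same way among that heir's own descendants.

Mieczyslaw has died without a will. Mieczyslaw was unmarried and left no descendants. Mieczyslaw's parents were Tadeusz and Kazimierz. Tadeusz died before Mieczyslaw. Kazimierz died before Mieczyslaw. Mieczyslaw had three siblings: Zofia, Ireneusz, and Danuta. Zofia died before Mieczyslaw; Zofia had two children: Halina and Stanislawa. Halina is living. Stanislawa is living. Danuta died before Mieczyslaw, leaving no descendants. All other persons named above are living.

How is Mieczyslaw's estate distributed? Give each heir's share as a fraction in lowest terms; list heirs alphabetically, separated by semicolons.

Halina 1/4; Ireneusz 1/2; Stanislawa 1/4

Neither parent survives and there are no descendants, so the estate passes to Mieczyslaw's siblings and their issue per stirpes.
Danuta left no surviving issue, so that branch lapses and is disregarded.
The estate is divided into 2 equal shares of 1/2 among Zofia, Ireneusz.
Zofia predeceased; the 1/2 allotted to Zofia's branch passes to Zofia's issue by representation.
The 1/2 is divided into 2 equal shares of 1/4 among Halina, Stanislawa.
Halina is living and takes 1/4.
Stanislawa is living and takes 1/4.
Ireneusz is living and takes 1/2.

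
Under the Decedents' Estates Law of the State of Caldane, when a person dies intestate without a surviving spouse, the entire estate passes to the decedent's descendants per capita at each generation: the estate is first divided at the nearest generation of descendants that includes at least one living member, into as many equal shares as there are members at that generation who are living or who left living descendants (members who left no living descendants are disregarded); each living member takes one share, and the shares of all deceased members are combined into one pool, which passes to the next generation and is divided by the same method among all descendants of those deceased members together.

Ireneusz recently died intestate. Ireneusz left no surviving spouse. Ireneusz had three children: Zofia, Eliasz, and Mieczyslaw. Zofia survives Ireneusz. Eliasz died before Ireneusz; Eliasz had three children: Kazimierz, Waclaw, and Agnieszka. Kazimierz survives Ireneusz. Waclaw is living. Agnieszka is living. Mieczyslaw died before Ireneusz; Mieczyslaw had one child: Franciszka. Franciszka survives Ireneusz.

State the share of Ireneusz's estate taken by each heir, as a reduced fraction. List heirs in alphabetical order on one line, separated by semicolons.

There is no surviving spouse, so the entire estate passes to Ireneusz's descendants per capita at each generation.
At generation 1 (Zofia, Eliasz, Mieczyslaw) there are 3 shares of (1)/3 = 1/3 each.
Living: Zofia — each takes 1/3.
Deceased: Eliasz and Mieczyslaw. Their combined 2/3 is pooled and carried to generation 2.
At generation 2 (Kazimierz, Waclaw, Agnieszka, Franciszka) there are 4 shares of (2/3)/4 = 1/6 each.
Living: Kazimierz, Waclaw, Agnieszka, and Franciszka — each takes 1/6.

Agnieszka 1/6; Franciszka 1/6; Kazimierz 1/6; Waclaw 1/6; Zofia 1/3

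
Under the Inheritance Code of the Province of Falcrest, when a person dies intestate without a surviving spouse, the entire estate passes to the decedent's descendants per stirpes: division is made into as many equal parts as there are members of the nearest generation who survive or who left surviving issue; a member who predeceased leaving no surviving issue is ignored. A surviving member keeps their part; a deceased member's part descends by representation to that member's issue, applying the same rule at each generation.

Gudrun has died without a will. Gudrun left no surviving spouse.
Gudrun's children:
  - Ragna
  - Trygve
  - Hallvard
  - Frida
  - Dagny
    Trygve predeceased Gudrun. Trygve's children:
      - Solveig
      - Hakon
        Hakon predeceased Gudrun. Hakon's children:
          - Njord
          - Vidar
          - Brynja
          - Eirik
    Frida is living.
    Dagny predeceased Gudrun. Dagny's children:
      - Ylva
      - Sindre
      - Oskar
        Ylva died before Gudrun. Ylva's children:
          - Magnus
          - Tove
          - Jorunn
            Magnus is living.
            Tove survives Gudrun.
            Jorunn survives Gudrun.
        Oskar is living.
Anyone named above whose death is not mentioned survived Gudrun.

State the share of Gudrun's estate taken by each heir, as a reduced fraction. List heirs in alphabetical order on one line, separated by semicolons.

Brynja 1/40; Eirik 1/40; Frida 1/5; Hallvard 1/5; Jorunn 1/45; Magnus 1/45; Njord 1/40; Oskar 1/15; Ragna 1/5; Sindre 1/15; Solveig 1/10; Tove 1/45; Vidar 1/40

There is no surviving spouse, so the entire estate passes to Gudrun's descendants per stirpes.
The estate is divided into 5 equal shares of 1/5 among Ragna, Trygve, Hallvard, Frida, Dagny.
Ragna is living and takes 1/5.
Trygve predeceased; the 1/5 allotted to Trygve's branch passes to Trygve's issue by representation.
The 1/5 is divided into 2 equal shares of 1/10 among Solveig, Hakon.
Solveig is living and takes 1/10.
Hakon predeceased; the 1/10 allotted to Hakon's branch passes to Hakon's issue by representation.
The 1/10 is divided into 4 equal shares of 1/40 among Njord, Vidar, Brynja, Eirik.
Njord is living and takes 1/40.
Vidar is living and takes 1/40.
Brynja is living and takes 1/40.
Eirik is living and takes 1/40.
Hallvard is living and takes 1/5.
Frida is living and takes 1/5.
Dagny predeceased; the 1/5 allotted to Dagny's branch passes to Dagny's issue by representation.
The 1/5 is divided into 3 equal shares of 1/15 among Ylva, Sindre, Oskar.
Ylva predeceased; the 1/15 allotted to Ylva's branch passes to Ylva's issue by representation.
The 1/15 is divided into 3 equal shares of 1/45 among Magnus, Tove, Jorunn.
Magnus is living and takes 1/45.
Tove is living and takes 1/45.
Jorunn is living and takes 1/45.
Sindre is living and takes 1/15.
Oskar is living and takes 1/15.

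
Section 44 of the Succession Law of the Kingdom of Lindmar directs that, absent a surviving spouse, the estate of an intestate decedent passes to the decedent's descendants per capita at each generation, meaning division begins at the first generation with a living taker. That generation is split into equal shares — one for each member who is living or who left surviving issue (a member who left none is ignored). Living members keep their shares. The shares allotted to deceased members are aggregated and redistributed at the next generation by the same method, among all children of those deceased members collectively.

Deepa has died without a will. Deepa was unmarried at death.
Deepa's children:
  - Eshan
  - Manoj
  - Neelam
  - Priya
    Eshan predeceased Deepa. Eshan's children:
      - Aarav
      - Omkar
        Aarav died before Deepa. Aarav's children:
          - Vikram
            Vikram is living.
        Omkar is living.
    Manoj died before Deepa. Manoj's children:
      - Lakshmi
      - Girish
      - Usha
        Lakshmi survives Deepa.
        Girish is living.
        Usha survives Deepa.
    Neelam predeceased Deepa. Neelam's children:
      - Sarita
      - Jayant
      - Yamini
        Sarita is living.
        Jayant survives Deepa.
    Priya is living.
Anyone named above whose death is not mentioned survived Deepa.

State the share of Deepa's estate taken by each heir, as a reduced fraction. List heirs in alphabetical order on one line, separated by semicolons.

There is no surviving spouse, so the entire estate passes to Deepa's descendants per capita at each generation.
At generation 1 (Eshan, Manoj, Neelam, Priya) there are 4 shares of (1)/4 = 1/4 each.
Living: Priya — each takes 1/4.
Deceased: Eshan, Manoj, and Neelam. Their combined 3/4 is pooled and carried to generation 2.
At generation 2 (Aarav, Omkar, Lakshmi, Girish, Usha, Sarita, Jayant, Yamini) there are 8 shares of (3/4)/8 = 3/32 each.
Living: Omkar, Lakshmi, Girish, Usha, Sarita, Jayant, and Yamini — each takes 3/32.
Deceased: Aarav. That 3/32 share is carried to generation 3.
At generation 3 (Vikram) there are 1 shares of (3/32)/1 = 3/32 each.
Living: Vikram — each takes 3/32.

Girish 3/32; Jayant 3/32; Lakshmi 3/32; Omkar 3/32; Priya 1/4; Sarita 3/32; Usha 3/32; Vikram 3/32; Yamini 3/32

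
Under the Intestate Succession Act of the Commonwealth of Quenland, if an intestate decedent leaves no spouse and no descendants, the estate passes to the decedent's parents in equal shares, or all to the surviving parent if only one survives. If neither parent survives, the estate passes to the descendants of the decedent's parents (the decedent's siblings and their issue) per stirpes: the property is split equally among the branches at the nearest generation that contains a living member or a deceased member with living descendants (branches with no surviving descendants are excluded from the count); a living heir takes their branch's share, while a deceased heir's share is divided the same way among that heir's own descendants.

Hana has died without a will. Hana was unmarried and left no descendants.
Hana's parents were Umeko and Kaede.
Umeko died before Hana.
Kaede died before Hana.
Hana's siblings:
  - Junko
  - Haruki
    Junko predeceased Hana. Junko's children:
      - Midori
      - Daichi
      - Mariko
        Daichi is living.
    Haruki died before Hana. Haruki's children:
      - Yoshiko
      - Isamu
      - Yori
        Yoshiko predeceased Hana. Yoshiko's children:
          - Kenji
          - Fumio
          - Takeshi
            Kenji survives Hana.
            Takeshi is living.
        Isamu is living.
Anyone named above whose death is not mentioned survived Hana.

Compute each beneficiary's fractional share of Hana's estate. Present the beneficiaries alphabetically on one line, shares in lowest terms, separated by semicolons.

Daichi 1/6; Fumio 1/18; Isamu 1/6; Kenji 1/18; Mariko 1/6; Midori 1/6; Takeshi 1/18; Yori 1/6

Neither parent survives and there are no descendants, so the estate passes to Hana's siblings and their issue per stirpes.
The estate is divided into 2 equal shares of 1/2 among Junko, Haruki.
Junko predeceased; the 1/2 allotted to Junko's branch passes to Junko's issue by representation.
The 1/2 is divided into 3 equal shares of 1/6 among Midori, Daichi, Mariko.
Midori is living and takes 1/6.
Daichi is living and takes 1/6.
Mariko is living and takes 1/6.
Haruki predeceased; the 1/2 allotted to Haruki's branch passes to Haruki's issue by representation.
The 1/2 is divided into 3 equal shares of 1/6 among Yoshiko, Isamu, Yori.
Yoshiko predeceased; the 1/6 allotted to Yoshiko's branch passes to Yoshiko's issue by representation.
The 1/6 is divided into 3 equal shares of 1/18 among Kenji, Fumio, Takeshi.
Kenji is living and takes 1/18.
Fumio is living and takes 1/18.
Takeshi is living and takes 1/18.
Isamu is living and takes 1/6.
Yori is living and takes 1/6.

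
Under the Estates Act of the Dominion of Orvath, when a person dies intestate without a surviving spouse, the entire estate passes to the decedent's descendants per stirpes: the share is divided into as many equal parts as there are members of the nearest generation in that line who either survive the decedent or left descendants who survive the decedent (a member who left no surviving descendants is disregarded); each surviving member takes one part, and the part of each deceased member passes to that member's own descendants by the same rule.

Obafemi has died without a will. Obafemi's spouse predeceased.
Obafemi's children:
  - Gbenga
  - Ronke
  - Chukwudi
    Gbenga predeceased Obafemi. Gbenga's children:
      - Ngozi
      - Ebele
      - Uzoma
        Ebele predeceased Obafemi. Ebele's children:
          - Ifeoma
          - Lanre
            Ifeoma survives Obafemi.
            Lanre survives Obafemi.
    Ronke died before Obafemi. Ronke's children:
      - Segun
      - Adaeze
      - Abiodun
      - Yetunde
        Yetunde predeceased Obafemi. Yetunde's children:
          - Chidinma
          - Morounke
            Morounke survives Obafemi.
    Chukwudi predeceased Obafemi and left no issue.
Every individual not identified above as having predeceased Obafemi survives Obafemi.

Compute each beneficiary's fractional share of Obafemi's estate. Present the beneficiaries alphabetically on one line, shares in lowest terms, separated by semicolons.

There is no surviving spouse, so the entire estate passes to Obafemi's descendants per stirpes.
Chukwudi left no surviving issue, so that branch lapses and is disregarded.
The estate is divided into 2 equal shares of 1/2 among Gbenga, Ronke.
Gbenga predeceased; the 1/2 allotted to Gbenga's branch passes to Gbenga's issue by representation.
The 1/2 is divided into 3 equal shares of 1/6 among Ngozi, Ebele, Uzoma.
Ngozi is living and takes 1/6.
Ebele predeceased; the 1/6 allotted to Ebele's branch passes to Ebele's issue by representation.
The 1/6 is divided into 2 equal shares of 1/12 among Ifeoma, Lanre.
Ifeoma is living and takes 1/12.
Lanre is living and takes 1/12.
Uzoma is living and takes 1/6.
Ronke predeceased; the 1/2 allotted to Ronke's branch passes to Ronke's issue by representation.
The 1/2 is divided into 4 equal shares of 1/8 among Segun, Adaeze, Abiodun, Yetunde.
Segun is living and takes 1/8.
Adaeze is living and takes 1/8.
Abiodun is living and takes 1/8.
Yetunde predeceased; the 1/8 allotted to Yetunde's branch passes to Yetunde's issue by representation.
The 1/8 is divided into 2 equal shares of 1/16 among Chidinma, Morounke.
Chidinma is living and takes 1/16.
Morounke is living and takes 1/16.

Abiodun 1/8; Adaeze 1/8; Chidinma 1/16; Ifeoma 1/12; Lanre 1/12; Morounke 1/16; Ngozi 1/6; Segun 1/8; Uzoma 1/6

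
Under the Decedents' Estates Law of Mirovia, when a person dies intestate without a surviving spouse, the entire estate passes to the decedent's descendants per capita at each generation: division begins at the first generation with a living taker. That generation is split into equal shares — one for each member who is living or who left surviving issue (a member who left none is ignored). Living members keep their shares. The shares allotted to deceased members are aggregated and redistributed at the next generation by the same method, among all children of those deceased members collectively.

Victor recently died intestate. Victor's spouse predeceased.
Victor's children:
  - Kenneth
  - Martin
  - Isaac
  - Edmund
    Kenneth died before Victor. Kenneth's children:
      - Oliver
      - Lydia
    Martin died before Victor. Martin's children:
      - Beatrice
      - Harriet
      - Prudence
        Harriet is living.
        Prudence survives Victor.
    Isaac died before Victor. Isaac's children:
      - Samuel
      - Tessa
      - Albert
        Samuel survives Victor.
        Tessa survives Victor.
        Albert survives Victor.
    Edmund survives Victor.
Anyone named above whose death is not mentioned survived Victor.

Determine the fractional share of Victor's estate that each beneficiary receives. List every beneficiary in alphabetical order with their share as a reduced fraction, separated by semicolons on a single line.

Albert 3/32; Beatrice 3/32; Edmund 1/4; Harriet 3/32; Lydia 3/32; Oliver 3/32; Prudence 3/32; Samuel 3/32; Tessa 3/32

There is no surviving spouse, so the entire estate passes to Victor's descendants per capita at each generation.
At generation 1 (Kenneth, Martin, Isaac, Edmund) there are 4 shares of (1)/4 = 1/4 each.
Living: Edmund — each takes 1/4.
Deceased: Kenneth, Martin, and Isaac. Their combined 3/4 is pooled and carried to generation 2.
At generation 2 (Oliver, Lydia, Beatrice, Harriet, Prudence, Samuel, Tessa, Albert) there are 8 shares of (3/4)/8 = 3/32 each.
Living: Oliver, Lydia, Beatrice, Harriet, Prudence, Samuel, Tessa, and Albert — each takes 3/32.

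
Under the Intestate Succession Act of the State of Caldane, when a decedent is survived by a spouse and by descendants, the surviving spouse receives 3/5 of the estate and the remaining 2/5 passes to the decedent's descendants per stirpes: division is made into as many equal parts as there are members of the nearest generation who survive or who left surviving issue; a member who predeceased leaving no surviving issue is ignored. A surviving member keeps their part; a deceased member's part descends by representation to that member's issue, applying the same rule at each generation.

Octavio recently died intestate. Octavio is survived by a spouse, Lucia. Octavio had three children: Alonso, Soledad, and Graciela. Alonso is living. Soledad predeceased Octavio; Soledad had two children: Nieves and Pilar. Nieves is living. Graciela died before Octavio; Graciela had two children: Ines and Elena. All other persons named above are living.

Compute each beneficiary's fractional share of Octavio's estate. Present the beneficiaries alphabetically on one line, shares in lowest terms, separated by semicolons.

Lucia, as surviving spouse, takes 3/5.
The remaining 2/5 passes to Octavio's descendants per stirpes.
The 2/5 is divided into 3 equal shares of 2/15 among Alonso, Soledad, Graciela.
Alonso is living and takes 2/15.
Soledad predeceased; the 2/15 allotted to Soledad's branch passes to Soledad's issue by representation.
The 2/15 is divided into 2 equal shares of 1/15 among Nieves, Pilar.
Nieves is living and takes 1/15.
Pilar is living and takes 1/15.
Graciela predeceased; the 2/15 allotted to Graciela's branch passes to Graciela's issue by representation.
The 2/15 is divided into 2 equal shares of 1/15 among Ines, Elena.
Ines is living and takes 1/15.
Elena is living and takes 1/15.

Alonso 2/15; Elena 1/15; Ines 1/15; Lucia 3/5; Nieves 1/15; Pilar 1/15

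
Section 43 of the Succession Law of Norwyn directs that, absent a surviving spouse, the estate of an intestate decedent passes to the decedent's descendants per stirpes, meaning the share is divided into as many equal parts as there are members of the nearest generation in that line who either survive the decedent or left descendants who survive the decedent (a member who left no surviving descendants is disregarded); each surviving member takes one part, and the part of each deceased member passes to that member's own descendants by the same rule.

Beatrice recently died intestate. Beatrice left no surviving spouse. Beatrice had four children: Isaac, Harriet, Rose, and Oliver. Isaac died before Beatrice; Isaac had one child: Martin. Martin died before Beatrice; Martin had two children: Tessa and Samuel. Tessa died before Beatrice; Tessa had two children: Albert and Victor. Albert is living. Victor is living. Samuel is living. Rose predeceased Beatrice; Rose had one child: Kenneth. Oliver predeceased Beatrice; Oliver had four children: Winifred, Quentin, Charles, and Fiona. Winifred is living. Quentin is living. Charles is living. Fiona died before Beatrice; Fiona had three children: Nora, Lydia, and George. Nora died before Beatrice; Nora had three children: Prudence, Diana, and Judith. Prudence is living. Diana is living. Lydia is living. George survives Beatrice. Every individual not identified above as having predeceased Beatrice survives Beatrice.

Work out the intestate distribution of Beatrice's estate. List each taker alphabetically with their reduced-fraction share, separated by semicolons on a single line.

There is no surviving spouse, so the entire estate passes to Beatrice's descendants per stirpes.
The estate is divided into 4 equal shares of 1/4 among Isaac, Harriet, Rose, Oliver.
Isaac predeceased; the 1/4 allotted to Isaac's branch passes to Isaac's issue by representation.
Martin's line is the sole branch at this level, so the full 1/4 passes to Martin's issue by representation.
The 1/4 is divided into 2 equal shares of 1/8 among Tessa, Samuel.
Tessa predeceased; the 1/8 allotted to Tessa's branch passes to Tessa's issue by representation.
The 1/8 is divided into 2 equal shares of 1/16 among Albert, Victor.
Albert is living and takes 1/16.
Victor is living and takes 1/16.
Samuel is living and takes 1/8.
Harriet is living and takes 1/4.
Rose predeceased; the 1/4 allotted to Rose's branch passes to Rose's issue by representation.
Kenneth is the sole taker at this level and receives the full 1/4.
Oliver predeceased; the 1/4 allotted to Oliver's branch passes to Oliver's issue by representation.
The 1/4 is divided into 4 equal shares of 1/16 among Winifred, Quentin, Charles, Fiona.
Winifred is living and takes 1/16.
Quentin is living and takes 1/16.
Charles is living and takes 1/16.
Fiona predeceased; the 1/16 allotted to Fiona's branch passes to Fiona's issue by representation.
The 1/16 is divided into 3 equal shares of 1/48 among Nora, Lydia, George.
Nora predeceased; the 1/48 allotted to Nora's branch passes to Nora's issue by representation.
The 1/48 is divided into 3 equal shares of 1/144 among Prudence, Diana, Judith.
Prudence is living and takes 1/144.
Diana is living and takes 1/144.
Judith is living and takes 1/144.
Lydia is living and takes 1/48.
George is living and takes 1/48.

Albert 1/16; Charles 1/16; Diana 1/144; George 1/48; Harriet 1/4; Judith 1/144; Kenneth 1/4; Lydia 1/48; Prudence 1/144; Quentin 1/16; Samuel 1/8; Victor 1/16; Winifred 1/16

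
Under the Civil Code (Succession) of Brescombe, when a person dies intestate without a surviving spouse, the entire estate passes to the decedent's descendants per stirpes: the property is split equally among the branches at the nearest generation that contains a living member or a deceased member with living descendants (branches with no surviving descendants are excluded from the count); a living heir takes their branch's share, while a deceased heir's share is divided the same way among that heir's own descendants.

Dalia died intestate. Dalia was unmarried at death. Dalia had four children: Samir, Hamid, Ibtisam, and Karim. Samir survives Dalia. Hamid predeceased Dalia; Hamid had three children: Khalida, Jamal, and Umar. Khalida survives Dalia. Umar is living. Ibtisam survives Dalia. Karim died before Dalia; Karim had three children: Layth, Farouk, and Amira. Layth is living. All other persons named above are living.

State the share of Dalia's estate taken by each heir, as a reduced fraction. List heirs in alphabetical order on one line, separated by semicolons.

There is no surviving spouse, so the entire estate passes to Dalia's descendants per stirpes.
The estate is divided into 4 equal shares of 1/4 among Samir, Hamid, Ibtisam, Karim.
Samir is living and takes 1/4.
Hamid predeceased; the 1/4 allotted to Hamid's branch passes to Hamid's issue by representation.
The 1/4 is divided into 3 equal shares of 1/12 among Khalida, Jamal, Umar.
Khalida is living and takes 1/12.
Jamal is living and takes 1/12.
Umar is living and takes 1/12.
Ibtisam is living and takes 1/4.
Karim predeceased; the 1/4 allotted to Karim's branch passes to Karim's issue by representation.
The 1/4 is divided into 3 equal shares of 1/12 among Layth, Farouk, Amira.
Layth is living and takes 1/12.
Farouk is living and takes 1/12.
Amira is living and takes 1/12.

Amira 1/12; Farouk 1/12; Ibtisam 1/4; Jamal 1/12; Khalida 1/12; Layth 1/12; Samir 1/4; Umar 1/12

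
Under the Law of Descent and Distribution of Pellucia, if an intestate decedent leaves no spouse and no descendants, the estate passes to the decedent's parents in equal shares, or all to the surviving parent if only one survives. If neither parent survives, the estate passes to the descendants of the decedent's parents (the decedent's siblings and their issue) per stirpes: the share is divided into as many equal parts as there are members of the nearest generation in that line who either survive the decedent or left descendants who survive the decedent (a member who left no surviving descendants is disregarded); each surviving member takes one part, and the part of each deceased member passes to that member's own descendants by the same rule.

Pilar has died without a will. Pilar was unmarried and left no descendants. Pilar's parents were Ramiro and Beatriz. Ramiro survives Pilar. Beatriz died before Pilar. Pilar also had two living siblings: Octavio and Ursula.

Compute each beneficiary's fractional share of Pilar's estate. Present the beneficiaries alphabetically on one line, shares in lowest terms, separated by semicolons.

Ramiro 1

Only one parent, Ramiro, survives, so Ramiro takes the entire estate. The siblings take nothing because a surviving parent has priority.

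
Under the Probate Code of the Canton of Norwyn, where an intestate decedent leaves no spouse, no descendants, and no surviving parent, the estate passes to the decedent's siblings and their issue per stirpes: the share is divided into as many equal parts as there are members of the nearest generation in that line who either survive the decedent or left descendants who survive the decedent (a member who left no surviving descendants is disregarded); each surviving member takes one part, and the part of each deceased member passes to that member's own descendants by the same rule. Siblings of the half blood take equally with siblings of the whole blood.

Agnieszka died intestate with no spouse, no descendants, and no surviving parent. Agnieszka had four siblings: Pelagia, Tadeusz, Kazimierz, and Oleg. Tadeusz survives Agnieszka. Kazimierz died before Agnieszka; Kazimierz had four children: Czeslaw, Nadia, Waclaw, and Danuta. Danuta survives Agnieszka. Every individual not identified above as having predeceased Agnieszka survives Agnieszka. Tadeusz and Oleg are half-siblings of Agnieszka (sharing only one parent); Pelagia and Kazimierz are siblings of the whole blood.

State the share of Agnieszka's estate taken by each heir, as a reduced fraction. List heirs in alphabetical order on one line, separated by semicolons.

No spouse, descendants, or parent survives, so the estate passes to Agnieszka's siblings per stirpes.
Half-blood and whole-blood siblings take equally under the stated rule.
The estate is divided into 4 equal shares of 1/4 among Pelagia, Tadeusz, Kazimierz, Oleg.
Pelagia is living and takes 1/4.
Tadeusz is living and takes 1/4.
Kazimierz predeceased; the 1/4 allotted to Kazimierz's branch passes to Kazimierz's issue by representation.
The 1/4 is divided into 4 equal shares of 1/16 among Czeslaw, Nadia, Waclaw, Danuta.
Czeslaw is living and takes 1/16.
Nadia is living and takes 1/16.
Waclaw is living and takes 1/16.
Danuta is living and takes 1/16.
Oleg is living and takes 1/4.

Czeslaw 1/16; Danuta 1/16; Nadia 1/16; Oleg 1/4; Pelagia 1/4; Tadeusz 1/4; Waclaw 1/16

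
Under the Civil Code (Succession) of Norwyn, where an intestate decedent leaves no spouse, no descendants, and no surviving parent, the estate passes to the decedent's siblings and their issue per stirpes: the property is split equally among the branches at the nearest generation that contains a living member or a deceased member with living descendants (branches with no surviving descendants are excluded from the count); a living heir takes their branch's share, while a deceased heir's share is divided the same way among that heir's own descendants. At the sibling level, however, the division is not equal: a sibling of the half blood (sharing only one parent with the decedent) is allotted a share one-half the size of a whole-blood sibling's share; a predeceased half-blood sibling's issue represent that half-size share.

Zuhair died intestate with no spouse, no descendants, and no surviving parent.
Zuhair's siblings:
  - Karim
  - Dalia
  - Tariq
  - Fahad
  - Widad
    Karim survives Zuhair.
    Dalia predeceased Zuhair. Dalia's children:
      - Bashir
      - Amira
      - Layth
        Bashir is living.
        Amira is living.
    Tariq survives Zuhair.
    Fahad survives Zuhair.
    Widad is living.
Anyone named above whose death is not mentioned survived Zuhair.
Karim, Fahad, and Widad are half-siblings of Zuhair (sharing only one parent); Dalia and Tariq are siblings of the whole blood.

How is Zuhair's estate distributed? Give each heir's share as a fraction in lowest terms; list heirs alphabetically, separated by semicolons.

Amira 2/21; Bashir 2/21; Fahad 1/7; Karim 1/7; Layth 2/21; Tariq 2/7; Widad 1/7

No spouse, descendants, or parent survives, so the estate passes to Zuhair's siblings per stirpes.
Half-blood siblings count for one-half the weight of whole-blood siblings at the initial division.
Dividing 1 in proportion to weights (total weight 7/2): Karim (weight 1/2) → 1/7; Dalia (weight 1) → 2/7; Tariq (weight 1) → 2/7; Fahad (weight 1/2) → 1/7; Widad (weight 1/2) → 1/7.
Karim is living and takes 1/7.
Dalia predeceased; the 2/7 allotted to Dalia's branch passes to Dalia's issue by representation.
The 2/7 is divided into 3 equal shares of 2/21 among Bashir, Amira, Layth.
Bashir is living and takes 2/21.
Amira is living and takes 2/21.
Layth is living and takes 2/21.
Tariq is living and takes 2/7.
Fahad is living and takes 1/7.
Widad is living and takes 1/7.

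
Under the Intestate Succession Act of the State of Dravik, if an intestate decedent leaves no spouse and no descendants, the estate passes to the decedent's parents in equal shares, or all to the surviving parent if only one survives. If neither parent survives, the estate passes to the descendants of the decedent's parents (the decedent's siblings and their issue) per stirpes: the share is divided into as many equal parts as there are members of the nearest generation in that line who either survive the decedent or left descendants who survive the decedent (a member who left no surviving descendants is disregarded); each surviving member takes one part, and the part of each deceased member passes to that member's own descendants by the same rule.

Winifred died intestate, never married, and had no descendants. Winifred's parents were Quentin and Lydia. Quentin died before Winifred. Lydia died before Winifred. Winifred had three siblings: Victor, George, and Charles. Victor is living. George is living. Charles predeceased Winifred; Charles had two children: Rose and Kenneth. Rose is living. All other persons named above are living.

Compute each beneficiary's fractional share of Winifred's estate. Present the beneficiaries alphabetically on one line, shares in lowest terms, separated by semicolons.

Neither parent survives and there are no descendants, so the estate passes to Winifred's siblings and their issue per stirpes.
The estate is divided into 3 equal shares of 1/3 among Victor, George, Charles.
Victor is living and takes 1/3.
George is living and takes 1/3.
Charles predeceased; the 1/3 allotted to Charles's branch passes to Charles's issue by representation.
The 1/3 is divided into 2 equal shares of 1/6 among Rose, Kenneth.
Rose is living and takes 1/6.
Kenneth is living and takes 1/6.

George 1/3; Kenneth 1/6; Rose 1/6; Victor 1/3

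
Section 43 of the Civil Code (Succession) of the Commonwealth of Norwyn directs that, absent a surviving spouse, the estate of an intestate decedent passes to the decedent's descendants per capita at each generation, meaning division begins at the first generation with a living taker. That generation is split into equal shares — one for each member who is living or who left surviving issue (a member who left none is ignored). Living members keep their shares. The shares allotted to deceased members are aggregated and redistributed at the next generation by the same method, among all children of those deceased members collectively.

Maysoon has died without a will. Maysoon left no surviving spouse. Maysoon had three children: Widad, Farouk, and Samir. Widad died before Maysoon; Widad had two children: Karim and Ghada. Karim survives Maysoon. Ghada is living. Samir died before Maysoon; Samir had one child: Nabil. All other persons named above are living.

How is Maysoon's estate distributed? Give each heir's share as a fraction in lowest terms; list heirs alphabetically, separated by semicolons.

There is no surviving spouse, so the entire estate passes to Maysoon's descendants per capita at each generation.
At generation 1 (Widad, Farouk, Samir) there are 3 shares of (1)/3 = 1/3 each.
Living: Farouk — each takes 1/3.
Deceased: Widad and Samir. Their combined 2/3 is pooled and carried to generation 2.
At generation 2 (Karim, Ghada, Nabil) there are 3 shares of (2/3)/3 = 2/9 each.
Living: Karim, Ghada, and Nabil — each takes 2/9.

Farouk 1/3; Ghada 2/9; Karim 2/9; Nabil 2/9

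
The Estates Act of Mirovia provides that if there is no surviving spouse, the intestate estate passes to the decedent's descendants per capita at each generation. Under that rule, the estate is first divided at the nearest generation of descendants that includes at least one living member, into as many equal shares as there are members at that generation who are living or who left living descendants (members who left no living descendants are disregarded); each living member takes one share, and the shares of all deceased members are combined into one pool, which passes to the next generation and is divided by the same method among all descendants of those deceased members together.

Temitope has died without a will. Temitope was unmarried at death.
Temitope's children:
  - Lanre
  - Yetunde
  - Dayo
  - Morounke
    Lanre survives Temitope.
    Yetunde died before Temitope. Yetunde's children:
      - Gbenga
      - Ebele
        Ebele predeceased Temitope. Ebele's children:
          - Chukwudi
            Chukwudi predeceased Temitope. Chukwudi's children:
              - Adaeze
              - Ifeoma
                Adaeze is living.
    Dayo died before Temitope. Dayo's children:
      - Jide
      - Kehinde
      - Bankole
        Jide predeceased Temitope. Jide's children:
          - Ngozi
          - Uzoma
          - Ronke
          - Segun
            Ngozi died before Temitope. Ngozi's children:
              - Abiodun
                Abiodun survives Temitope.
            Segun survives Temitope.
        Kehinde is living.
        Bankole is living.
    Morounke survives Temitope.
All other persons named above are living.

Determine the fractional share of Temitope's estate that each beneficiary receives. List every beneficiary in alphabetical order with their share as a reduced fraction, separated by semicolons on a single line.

Abiodun 2/75; Adaeze 2/75; Bankole 1/10; Gbenga 1/10; Ifeoma 2/75; Kehinde 1/10; Lanre 1/4; Morounke 1/4; Ronke 1/25; Segun 1/25; Uzoma 1/25

There is no surviving spouse, so the entire estate passes to Temitope's descendants per capita at each generation.
At generation 1 (Lanre, Yetunde, Dayo, Morounke) there are 4 shares of (1)/4 = 1/4 each.
Living: Lanre and Morounke — each takes 1/4.
Deceased: Yetunde and Dayo. Their combined 1/2 is pooled and carried to generation 2.
At generation 2 (Gbenga, Ebele, Jide, Kehinde, Bankole) there are 5 shares of (1/2)/5 = 1/10 each.
Living: Gbenga, Kehinde, and Bankole — each takes 1/10.
Deceased: Ebele and Jide. Their combined 1/5 is pooled and carried to generation 3.
At generation 3 (Chukwudi, Ngozi, Uzoma, Ronke, Segun) there are 5 shares of (1/5)/5 = 1/25 each.
Living: Uzoma, Ronke, and Segun — each takes 1/25.
Deceased: Chukwudi and Ngozi. Their combined 2/25 is pooled and carried to generation 4.
At generation 4 (Adaeze, Ifeoma, Abiodun) there are 3 shares of (2/25)/3 = 2/75 each.
Living: Adaeze, Ifeoma, and Abiodun — each takes 2/75.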